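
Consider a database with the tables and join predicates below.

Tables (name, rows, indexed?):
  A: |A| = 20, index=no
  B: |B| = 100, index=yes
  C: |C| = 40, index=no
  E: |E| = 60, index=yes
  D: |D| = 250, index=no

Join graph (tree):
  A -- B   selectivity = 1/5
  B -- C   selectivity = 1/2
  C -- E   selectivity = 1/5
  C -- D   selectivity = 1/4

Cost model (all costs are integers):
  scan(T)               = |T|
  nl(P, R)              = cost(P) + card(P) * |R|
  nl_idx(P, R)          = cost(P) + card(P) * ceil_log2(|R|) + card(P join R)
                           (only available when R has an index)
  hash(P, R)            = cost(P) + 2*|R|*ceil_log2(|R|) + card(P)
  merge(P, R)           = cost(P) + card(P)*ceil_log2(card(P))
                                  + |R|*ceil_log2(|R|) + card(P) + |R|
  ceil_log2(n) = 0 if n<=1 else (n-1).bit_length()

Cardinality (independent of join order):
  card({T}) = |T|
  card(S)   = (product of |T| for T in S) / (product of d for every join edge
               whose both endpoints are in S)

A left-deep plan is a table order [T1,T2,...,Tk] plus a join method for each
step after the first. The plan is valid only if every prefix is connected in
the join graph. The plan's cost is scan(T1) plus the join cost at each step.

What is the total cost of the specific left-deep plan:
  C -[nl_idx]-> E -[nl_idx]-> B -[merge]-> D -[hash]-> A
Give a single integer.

1914570

step 1: scan C: cost=40, card=40
step 2: join E via nl_idx
    card(P join E) = 40*60/(5) = 480
    cost = 40 + 40*6 + 480 = 760
step 3: join B via nl_idx
    card(P join B) = 480*100/(2) = 24000
    cost = 760 + 480*7 + 24000 = 28120
step 4: join D via merge
    card(P join D) = 24000*250/(4) = 1500000
    cost = 28120 + 24000*15 + 250*8 + 24000 + 250 = 414370
step 5: join A via hash
    card(P join A) = 1500000*20/(5) = 6000000
    cost = 414370 + 2*20*5 + 1500000 = 1914570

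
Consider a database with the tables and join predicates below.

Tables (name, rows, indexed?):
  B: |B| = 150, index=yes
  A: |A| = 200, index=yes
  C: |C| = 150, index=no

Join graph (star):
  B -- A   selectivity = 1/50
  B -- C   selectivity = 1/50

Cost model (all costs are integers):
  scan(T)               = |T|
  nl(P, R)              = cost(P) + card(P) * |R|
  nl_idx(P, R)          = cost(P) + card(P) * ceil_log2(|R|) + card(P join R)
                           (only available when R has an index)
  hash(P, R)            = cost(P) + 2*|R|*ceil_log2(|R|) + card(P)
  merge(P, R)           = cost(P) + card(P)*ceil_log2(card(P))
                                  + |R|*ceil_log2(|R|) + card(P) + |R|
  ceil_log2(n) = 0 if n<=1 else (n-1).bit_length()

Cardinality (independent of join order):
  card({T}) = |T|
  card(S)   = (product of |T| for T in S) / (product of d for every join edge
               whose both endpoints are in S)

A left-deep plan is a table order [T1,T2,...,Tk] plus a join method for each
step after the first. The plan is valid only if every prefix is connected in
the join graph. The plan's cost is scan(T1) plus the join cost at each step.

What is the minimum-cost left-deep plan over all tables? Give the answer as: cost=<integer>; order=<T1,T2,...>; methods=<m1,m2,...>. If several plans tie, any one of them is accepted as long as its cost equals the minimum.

cost=4950; order=B,A,C; methods=nl_idx,hash

Selinger DP (subsets sized 1..n):
  {B}: scan cost=150, card=150
  {A}: scan cost=200, card=200
  {C}: scan cost=150, card=150
  {AB}: card=600; try (A,nl_idx)→1950, (B,nl_idx)→2400, (B,hash)→2800, (A,merge)→3300, (B,merge)→3350, (A,hash)→3500 …(+2); best=1950 via (A,nl_idx)
  {BC}: card=450; try (B,nl_idx)→1800, (C,hash)→2700, (B,hash)→2700, (C,merge)→2850, (B,merge)→2850, (C,nl)→22650 …(+1); best=1800 via (B,nl_idx)
  {ABC}: card=1800; try (C,hash)→4950, (A,hash)→5450, (A,nl_idx)→7200, (A,merge)→8100, (C,merge)→9900, (A,nl)→91800 …(+1); best=4950 via (C,hash)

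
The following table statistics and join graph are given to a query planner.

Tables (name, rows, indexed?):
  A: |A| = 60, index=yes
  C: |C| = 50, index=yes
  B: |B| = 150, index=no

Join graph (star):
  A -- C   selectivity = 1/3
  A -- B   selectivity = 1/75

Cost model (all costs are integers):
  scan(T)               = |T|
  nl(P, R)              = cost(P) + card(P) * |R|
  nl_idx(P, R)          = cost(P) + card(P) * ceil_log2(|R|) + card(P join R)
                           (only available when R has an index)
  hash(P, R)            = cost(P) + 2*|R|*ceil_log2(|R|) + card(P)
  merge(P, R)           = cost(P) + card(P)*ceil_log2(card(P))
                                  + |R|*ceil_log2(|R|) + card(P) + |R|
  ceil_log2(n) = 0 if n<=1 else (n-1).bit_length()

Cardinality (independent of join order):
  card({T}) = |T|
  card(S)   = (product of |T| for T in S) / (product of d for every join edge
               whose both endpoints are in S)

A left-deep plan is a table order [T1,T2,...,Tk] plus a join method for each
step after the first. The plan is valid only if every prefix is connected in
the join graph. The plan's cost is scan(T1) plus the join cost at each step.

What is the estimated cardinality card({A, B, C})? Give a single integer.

Tables in S: A(60), B(150), C(50)
Edges inside S: A-C(d=3), A-B(d=75)
numerator = 60 * 150 * 50 = 450000
denominator = 3 * 75 = 225
card(S) = 450000 / 225 = 2000

2000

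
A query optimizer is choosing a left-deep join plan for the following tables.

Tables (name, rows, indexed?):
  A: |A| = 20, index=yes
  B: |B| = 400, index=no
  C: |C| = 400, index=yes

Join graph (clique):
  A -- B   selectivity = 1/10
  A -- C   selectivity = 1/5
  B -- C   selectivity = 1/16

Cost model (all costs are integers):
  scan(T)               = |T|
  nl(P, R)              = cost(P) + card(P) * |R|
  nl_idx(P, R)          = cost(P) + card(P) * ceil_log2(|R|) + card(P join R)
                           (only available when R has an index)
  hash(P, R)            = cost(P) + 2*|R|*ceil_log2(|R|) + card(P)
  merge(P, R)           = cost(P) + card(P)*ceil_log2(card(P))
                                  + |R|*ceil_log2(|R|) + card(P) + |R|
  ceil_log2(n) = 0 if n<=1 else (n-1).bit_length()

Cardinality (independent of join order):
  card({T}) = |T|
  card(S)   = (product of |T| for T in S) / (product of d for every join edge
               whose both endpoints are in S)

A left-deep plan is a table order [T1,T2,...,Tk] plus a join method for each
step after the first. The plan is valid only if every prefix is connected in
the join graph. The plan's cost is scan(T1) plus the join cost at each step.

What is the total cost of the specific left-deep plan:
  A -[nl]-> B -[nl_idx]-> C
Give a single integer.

step 1: scan A: cost=20, card=20
step 2: join B via nl
    card(P join B) = 20*400/(10) = 800
    cost = 20 + 20*400 = 8020
step 3: join C via nl_idx
    card(P join C) = 800*400/(5*16) = 4000
    cost = 8020 + 800*9 + 4000 = 19220

19220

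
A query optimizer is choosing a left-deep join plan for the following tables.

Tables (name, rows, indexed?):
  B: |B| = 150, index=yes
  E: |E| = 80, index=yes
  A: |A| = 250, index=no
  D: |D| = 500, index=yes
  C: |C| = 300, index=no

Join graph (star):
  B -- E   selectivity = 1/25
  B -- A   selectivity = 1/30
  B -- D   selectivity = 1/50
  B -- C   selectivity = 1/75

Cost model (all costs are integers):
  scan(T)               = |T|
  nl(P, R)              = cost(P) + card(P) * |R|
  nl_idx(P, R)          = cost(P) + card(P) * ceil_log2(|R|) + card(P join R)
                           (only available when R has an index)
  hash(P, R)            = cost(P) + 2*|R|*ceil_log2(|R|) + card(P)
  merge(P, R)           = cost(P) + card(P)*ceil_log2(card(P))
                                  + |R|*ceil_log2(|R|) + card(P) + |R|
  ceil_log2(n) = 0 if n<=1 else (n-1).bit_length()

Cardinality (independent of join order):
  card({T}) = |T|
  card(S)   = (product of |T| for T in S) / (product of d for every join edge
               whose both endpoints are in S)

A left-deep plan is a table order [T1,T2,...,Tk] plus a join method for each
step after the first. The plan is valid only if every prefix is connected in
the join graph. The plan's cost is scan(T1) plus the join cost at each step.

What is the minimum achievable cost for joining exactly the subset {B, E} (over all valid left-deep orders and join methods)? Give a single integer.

Selinger DP over subsets of {B,E}:
  {B}: scan cost=150, card=150
  {E}: scan cost=80, card=80
  {BE}: card=480; try (B,nl_idx)→1200, (E,hash)→1420, (E,nl_idx)→1680, (B,merge)→2070, (E,merge)→2140, (B,hash)→2560 …(+2); best=1200 via (B,nl_idx)

1200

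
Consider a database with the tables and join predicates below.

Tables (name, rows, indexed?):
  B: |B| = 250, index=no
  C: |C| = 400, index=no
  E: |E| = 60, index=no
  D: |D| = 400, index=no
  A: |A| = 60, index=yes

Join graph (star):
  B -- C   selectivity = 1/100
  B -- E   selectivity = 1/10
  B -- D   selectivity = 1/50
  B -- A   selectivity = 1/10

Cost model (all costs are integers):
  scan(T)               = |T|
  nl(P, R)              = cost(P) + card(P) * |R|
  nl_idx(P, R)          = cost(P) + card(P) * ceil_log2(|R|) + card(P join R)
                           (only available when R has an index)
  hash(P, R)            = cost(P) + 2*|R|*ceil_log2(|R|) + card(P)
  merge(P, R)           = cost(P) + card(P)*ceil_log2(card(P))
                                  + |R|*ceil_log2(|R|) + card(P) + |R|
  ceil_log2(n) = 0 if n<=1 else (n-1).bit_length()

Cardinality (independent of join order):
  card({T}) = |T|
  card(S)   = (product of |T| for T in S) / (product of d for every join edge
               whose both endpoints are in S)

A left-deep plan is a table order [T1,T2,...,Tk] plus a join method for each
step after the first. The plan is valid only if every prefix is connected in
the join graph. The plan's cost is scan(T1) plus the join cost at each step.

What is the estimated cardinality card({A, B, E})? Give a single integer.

9000

Tables in S: A(60), B(250), E(60)
Edges inside S: B-E(d=10), B-A(d=10)
numerator = 60 * 250 * 60 = 900000
denominator = 10 * 10 = 100
card(S) = 900000 / 100 = 9000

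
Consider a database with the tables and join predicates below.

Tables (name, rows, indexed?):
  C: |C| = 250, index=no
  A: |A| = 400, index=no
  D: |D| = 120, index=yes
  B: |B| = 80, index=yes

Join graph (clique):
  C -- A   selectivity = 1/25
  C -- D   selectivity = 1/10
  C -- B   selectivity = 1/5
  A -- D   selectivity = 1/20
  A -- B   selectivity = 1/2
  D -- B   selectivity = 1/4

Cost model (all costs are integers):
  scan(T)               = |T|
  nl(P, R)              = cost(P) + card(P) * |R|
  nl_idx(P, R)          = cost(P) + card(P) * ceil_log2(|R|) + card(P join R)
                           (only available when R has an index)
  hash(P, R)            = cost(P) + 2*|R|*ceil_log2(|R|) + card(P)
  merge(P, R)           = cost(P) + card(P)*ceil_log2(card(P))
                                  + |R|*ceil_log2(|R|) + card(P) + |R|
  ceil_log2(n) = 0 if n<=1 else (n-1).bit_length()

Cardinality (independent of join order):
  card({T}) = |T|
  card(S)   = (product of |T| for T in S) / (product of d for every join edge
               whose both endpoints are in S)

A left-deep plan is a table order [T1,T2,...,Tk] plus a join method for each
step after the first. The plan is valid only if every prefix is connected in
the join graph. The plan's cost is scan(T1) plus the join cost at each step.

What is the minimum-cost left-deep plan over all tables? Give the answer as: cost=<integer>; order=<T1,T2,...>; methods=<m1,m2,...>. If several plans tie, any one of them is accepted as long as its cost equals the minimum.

cost=12400; order=A,D,C,B; methods=hash,hash,hash

Selinger DP (subsets sized 1..n):
  {C}: scan cost=250, card=250
  {A}: scan cost=400, card=400
  {D}: scan cost=120, card=120
  {B}: scan cost=80, card=80
  {AC}: card=4000; try (C,hash)→4800, (A,merge)→6500, (C,merge)→6650, (A,hash)→7700, (A,nl)→100250, (C,nl)→100400; best=4800 via (C,hash)
  {CD}: card=3000; try (D,hash)→2180, (C,merge)→3330, (D,merge)→3460, (C,hash)→4240, (D,nl_idx)→5000, (C,nl)→30120 …(+1); best=2180 via (D,hash)
  {BC}: card=4000; try (B,hash)→1620, (C,merge)→2970, (B,merge)→3140, (C,hash)→4160, (B,nl_idx)→6000, (C,nl)→20080 …(+1); best=1620 via (B,hash)
  {AD}: card=2400; try (D,hash)→2480, (A,merge)→5080, (D,merge)→5360, (D,nl_idx)→5600, (A,hash)→7440, (A,nl)→48120 …(+1); best=2480 via (D,hash)
  {AB}: card=16000; try (B,hash)→1920, (A,merge)→4720, (B,merge)→5040, (A,hash)→7360, (B,nl_idx)→19200, (A,nl)→32080 …(+1); best=1920 via (B,hash)
  {BD}: card=2400; try (B,hash)→1360, (D,merge)→1680, (B,merge)→1720, (D,hash)→1840, (D,nl_idx)→3040, (B,nl_idx)→3360 …(+2); best=1360 via (B,hash)
  {ACD}: card=2400; try (C,hash)→8880, (D,hash)→10480, (A,hash)→12380, (D,nl_idx)→35200, (C,merge)→35930, (A,merge)→45180 …(+4); best=8880 via (C,hash)
  {ABC}: card=32000; try (B,hash)→9920, (A,hash)→12820, (C,hash)→21920, (B,merge)→57440, (A,merge)→57620, (B,nl_idx)→64800 …(+4); best=9920 via (B,hash)
  {BCD}: card=12000; try (B,hash)→6300, (D,hash)→7300, (C,hash)→7760, (C,merge)→34810, (B,nl_idx)→35180, (D,nl_idx)→41620 …(+5); best=6300 via (B,hash)
  {ABD}: card=24000; try (B,hash)→6000, (A,hash)→10960, (D,hash)→19600, (B,merge)→34320, (A,merge)→36560, (B,nl_idx)→43280 …(+5); best=6000 via (B,hash)
  {ABCD}: card=4800; try (B,hash)→12400, (A,hash)→25500, (B,nl_idx)→30480, (C,hash)→34000, (B,merge)→40720, (D,hash)→43600 …(+8); best=12400 via (B,hash)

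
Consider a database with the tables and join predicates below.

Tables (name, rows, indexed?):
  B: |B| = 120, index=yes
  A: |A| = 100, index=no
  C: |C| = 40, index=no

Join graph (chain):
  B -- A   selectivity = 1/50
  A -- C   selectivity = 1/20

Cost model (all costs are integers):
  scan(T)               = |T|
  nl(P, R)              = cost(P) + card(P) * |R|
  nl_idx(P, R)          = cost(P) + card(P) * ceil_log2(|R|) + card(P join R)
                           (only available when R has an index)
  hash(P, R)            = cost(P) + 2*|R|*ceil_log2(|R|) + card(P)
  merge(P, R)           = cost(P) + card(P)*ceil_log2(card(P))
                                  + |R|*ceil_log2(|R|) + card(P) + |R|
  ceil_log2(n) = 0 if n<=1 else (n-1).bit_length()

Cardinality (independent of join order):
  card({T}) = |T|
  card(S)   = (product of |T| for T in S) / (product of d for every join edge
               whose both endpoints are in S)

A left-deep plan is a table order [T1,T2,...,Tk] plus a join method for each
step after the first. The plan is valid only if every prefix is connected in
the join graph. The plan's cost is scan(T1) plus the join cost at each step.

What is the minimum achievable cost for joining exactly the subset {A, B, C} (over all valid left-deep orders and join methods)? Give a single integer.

Selinger DP over subsets of {A,B,C}:
  {B}: scan cost=120, card=120
  {A}: scan cost=100, card=100
  {C}: scan cost=40, card=40
  {AB}: card=240; try (B,nl_idx)→1040, (A,hash)→1640, (B,merge)→1860, (B,hash)→1880, (A,merge)→1880, (B,nl)→12100 …(+1); best=1040 via (B,nl_idx)
  {AC}: card=200; try (C,hash)→680, (A,merge)→1120, (C,merge)→1180, (A,hash)→1480, (A,nl)→4040, (C,nl)→4100; best=680 via (C,hash)
  {ABC}: card=480; try (C,hash)→1760, (B,hash)→2560, (B,nl_idx)→2560, (B,merge)→3440, (C,merge)→3480, (C,nl)→10640 …(+1); best=1760 via (C,hash)

1760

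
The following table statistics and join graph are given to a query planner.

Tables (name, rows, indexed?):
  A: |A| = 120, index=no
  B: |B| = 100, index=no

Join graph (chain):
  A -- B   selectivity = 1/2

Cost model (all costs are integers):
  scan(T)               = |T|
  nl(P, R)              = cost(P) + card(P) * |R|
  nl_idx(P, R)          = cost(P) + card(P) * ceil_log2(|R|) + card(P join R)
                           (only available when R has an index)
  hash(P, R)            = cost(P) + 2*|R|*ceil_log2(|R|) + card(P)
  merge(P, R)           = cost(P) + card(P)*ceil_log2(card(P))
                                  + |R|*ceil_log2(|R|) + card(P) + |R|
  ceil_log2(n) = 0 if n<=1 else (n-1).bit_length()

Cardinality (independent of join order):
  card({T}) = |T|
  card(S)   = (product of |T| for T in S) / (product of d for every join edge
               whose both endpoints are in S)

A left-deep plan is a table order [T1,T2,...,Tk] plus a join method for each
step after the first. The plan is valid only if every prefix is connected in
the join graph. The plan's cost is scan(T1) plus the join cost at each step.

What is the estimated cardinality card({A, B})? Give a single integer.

Tables in S: A(120), B(100)
Edges inside S: A-B(d=2)
numerator = 120 * 100 = 12000
denominator = 2 = 2
card(S) = 12000 / 2 = 6000

6000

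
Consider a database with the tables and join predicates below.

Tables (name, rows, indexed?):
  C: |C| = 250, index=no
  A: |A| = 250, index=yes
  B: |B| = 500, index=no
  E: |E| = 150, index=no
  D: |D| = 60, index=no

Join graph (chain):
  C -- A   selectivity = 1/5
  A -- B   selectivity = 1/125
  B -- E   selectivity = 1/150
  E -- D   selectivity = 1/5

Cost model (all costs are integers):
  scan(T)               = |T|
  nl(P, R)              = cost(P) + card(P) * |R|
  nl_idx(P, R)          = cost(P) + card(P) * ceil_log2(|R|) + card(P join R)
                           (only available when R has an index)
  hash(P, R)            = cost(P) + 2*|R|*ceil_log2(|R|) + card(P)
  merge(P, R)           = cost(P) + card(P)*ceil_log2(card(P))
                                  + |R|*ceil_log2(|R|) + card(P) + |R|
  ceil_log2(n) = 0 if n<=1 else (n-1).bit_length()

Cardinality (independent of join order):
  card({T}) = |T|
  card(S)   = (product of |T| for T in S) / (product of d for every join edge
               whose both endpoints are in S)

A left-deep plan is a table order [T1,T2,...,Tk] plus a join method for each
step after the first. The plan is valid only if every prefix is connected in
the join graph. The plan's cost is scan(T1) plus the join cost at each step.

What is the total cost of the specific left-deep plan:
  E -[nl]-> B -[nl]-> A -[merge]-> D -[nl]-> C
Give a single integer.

3211570

step 1: scan E: cost=150, card=150
step 2: join B via nl
    card(P join B) = 150*500/(150) = 500
    cost = 150 + 150*500 = 75150
step 3: join A via nl
    card(P join A) = 500*250/(125) = 1000
    cost = 75150 + 500*250 = 200150
step 4: join D via merge
    card(P join D) = 1000*60/(5) = 12000
    cost = 200150 + 1000*10 + 60*6 + 1000 + 60 = 211570
step 5: join C via nl
    card(P join C) = 12000*250/(5) = 600000
    cost = 211570 + 12000*250 = 3211570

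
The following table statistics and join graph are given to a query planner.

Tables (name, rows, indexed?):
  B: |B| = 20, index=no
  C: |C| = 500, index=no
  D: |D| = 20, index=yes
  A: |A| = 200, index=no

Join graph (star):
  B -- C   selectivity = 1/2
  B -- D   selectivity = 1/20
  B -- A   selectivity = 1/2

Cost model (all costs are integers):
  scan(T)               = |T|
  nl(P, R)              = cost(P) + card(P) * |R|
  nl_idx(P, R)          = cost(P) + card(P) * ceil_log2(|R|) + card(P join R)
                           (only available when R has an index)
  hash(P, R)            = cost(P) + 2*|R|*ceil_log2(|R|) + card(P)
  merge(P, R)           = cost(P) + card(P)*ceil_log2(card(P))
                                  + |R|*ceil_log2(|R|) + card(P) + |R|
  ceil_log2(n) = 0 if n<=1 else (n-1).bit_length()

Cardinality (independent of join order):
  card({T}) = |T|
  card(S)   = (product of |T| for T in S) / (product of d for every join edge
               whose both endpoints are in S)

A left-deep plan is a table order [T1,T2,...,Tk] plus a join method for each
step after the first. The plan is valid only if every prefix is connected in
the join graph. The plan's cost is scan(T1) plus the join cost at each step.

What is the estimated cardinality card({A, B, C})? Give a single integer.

Tables in S: A(200), B(20), C(500)
Edges inside S: B-C(d=2), B-A(d=2)
numerator = 200 * 20 * 500 = 2000000
denominator = 2 * 2 = 4
card(S) = 2000000 / 4 = 500000

500000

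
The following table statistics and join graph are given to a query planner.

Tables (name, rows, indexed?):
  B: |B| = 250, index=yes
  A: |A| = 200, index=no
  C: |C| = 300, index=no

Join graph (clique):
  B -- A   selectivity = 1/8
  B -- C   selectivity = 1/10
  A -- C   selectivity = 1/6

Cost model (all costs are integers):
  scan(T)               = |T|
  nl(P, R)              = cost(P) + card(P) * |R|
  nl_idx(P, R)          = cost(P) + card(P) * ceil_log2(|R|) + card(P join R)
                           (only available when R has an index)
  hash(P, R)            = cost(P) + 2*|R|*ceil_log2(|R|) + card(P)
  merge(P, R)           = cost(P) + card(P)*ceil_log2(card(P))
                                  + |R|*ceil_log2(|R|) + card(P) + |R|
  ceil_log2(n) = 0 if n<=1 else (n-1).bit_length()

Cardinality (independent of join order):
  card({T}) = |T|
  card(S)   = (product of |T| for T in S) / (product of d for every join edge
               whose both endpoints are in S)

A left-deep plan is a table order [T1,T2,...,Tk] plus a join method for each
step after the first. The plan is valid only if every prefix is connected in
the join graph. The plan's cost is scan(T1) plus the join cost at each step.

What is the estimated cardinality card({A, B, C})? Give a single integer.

31250

Tables in S: A(200), B(250), C(300)
Edges inside S: B-A(d=8), B-C(d=10), A-C(d=6)
numerator = 200 * 250 * 300 = 15000000
denominator = 8 * 10 * 6 = 480
card(S) = 15000000 / 480 = 31250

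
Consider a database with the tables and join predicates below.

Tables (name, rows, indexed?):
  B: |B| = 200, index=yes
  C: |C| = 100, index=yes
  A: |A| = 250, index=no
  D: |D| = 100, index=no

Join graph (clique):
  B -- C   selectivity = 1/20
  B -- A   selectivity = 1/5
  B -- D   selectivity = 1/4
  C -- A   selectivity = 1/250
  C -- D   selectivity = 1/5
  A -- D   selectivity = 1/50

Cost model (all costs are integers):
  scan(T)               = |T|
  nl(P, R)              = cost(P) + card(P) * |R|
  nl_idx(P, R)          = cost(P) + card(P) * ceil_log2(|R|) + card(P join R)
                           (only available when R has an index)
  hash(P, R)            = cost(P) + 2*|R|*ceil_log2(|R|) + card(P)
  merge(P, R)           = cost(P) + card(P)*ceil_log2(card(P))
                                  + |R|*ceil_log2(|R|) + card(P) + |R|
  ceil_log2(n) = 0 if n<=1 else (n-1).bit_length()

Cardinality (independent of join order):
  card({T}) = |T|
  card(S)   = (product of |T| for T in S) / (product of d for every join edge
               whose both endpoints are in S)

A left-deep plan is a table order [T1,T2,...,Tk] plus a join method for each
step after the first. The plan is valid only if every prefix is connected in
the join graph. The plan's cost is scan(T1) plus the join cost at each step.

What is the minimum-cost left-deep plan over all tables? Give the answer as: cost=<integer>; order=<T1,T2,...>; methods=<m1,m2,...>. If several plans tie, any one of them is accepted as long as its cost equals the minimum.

Selinger DP (subsets sized 1..n):
  {B}: scan cost=200, card=200
  {C}: scan cost=100, card=100
  {A}: scan cost=250, card=250
  {D}: scan cost=100, card=100
  {BC}: card=1000; try (C,hash)→1800, (B,nl_idx)→1900, (C,nl_idx)→2600, (B,merge)→2700, (C,merge)→2800, (B,hash)→3400 …(+2); best=1800 via (C,hash)
  {AB}: card=10000; try (B,hash)→3700, (A,merge)→4250, (B,merge)→4300, (A,hash)→4400, (B,nl_idx)→12250, (A,nl)→50200 …(+1); best=3700 via (B,hash)
  {BD}: card=5000; try (D,hash)→1800, (B,merge)→2700, (D,merge)→2800, (B,hash)→3400, (B,nl_idx)→5900, (B,nl)→20100 …(+1); best=1800 via (D,hash)
  {AC}: card=100; try (C,hash)→1900, (C,nl_idx)→2100, (A,merge)→3150, (C,merge)→3300, (A,hash)→4200, (A,nl)→25100 …(+1); best=1900 via (C,hash)
  {CD}: card=2000; try (D,hash)→1600, (C,hash)→1600, (D,merge)→1700, (C,merge)→1700, (C,nl_idx)→2800, (D,nl)→10100 …(+1); best=1600 via (D,hash)
  {AD}: card=500; try (D,hash)→1900, (A,merge)→3150, (D,merge)→3300, (A,hash)→4200, (A,nl)→25100, (D,nl)→25250; best=1900 via (D,hash)
  {ABC}: card=200; try (B,nl_idx)→2900, (B,merge)→4500, (B,hash)→5200, (A,hash)→6800, (A,merge)→15050, (C,hash)→15100 …(+5); best=2900 via (B,nl_idx)
  {BCD}: card=5000; try (D,hash)→4200, (B,hash)→6800, (C,hash)→8200, (D,merge)→13600, (B,nl_idx)→22600, (B,merge)→27400 …(+5); best=4200 via (D,hash)
  {ABD}: card=5000; try (B,hash)→5600, (B,merge)→8700, (A,hash)→10800, (B,nl_idx)→10900, (D,hash)→15100, (A,merge)→74050 …(+4); best=5600 via (B,hash)
  {ACD}: card=40; try (D,hash)→3400, (D,merge)→3500, (C,hash)→3800, (C,nl_idx)→5440, (A,hash)→7600, (C,merge)→7700 …(+4); best=3400 via (D,hash)
  {ABCD}: card=20; try (B,nl_idx)→3740, (D,hash)→4500, (B,merge)→5480, (D,merge)→5500, (B,hash)→6640, (B,nl)→11400 …(+8); best=3740 via (B,nl_idx)

cost=3740; order=A,C,D,B; methods=hash,hash,nl_idx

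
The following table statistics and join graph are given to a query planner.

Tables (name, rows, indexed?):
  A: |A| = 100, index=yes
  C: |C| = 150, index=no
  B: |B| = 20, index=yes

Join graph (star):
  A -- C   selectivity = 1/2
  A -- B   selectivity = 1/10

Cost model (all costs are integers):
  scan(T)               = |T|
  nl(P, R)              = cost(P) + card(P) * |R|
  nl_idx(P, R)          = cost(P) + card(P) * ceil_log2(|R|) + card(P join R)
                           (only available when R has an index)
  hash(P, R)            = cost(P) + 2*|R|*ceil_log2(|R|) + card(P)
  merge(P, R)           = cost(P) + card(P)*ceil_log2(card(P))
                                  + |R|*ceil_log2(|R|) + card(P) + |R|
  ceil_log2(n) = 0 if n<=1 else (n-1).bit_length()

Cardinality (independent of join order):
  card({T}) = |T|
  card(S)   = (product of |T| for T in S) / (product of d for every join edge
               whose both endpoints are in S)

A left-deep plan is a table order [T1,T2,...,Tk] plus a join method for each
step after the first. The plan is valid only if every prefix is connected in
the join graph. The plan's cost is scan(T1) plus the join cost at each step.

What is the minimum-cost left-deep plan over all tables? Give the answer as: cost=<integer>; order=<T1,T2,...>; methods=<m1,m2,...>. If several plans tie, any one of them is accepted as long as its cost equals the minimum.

Selinger DP (subsets sized 1..n):
  {A}: scan cost=100, card=100
  {C}: scan cost=150, card=150
  {B}: scan cost=20, card=20
  {AC}: card=7500; try (A,hash)→1700, (C,merge)→2250, (A,merge)→2300, (C,hash)→2600, (A,nl_idx)→8700, (C,nl)→15100 …(+1); best=1700 via (A,hash)
  {AB}: card=200; try (A,nl_idx)→360, (B,hash)→400, (B,nl_idx)→800, (A,merge)→940, (B,merge)→1020, (A,hash)→1440 …(+2); best=360 via (A,nl_idx)
  {ABC}: card=15000; try (C,hash)→2960, (C,merge)→3510, (B,hash)→9400, (C,nl)→30360, (B,nl_idx)→54200, (B,merge)→106820 …(+1); best=2960 via (C,hash)

cost=2960; order=B,A,C; methods=nl_idx,hash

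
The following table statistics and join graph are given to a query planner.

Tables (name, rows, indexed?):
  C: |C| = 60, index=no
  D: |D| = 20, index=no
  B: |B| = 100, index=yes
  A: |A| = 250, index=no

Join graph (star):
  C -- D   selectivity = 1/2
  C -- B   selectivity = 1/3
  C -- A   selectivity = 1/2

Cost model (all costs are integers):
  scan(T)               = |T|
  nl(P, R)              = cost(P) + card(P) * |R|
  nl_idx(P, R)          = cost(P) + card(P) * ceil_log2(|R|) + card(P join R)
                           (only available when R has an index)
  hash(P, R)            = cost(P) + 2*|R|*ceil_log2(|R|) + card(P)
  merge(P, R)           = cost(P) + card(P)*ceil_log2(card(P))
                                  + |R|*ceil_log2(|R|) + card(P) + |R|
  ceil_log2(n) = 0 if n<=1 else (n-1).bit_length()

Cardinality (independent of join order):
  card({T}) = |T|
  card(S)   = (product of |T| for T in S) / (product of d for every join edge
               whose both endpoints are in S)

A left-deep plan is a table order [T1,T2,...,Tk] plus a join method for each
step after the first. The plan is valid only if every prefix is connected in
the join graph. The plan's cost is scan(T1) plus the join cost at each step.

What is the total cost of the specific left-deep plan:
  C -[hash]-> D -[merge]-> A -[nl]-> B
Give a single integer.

step 1: scan C: cost=60, card=60
step 2: join D via hash
    card(P join D) = 60*20/(2) = 600
    cost = 60 + 2*20*5 + 60 = 320
step 3: join A via merge
    card(P join A) = 600*250/(2) = 75000
    cost = 320 + 600*10 + 250*8 + 600 + 250 = 9170
step 4: join B via nl
    card(P join B) = 75000*100/(3) = 2500000
    cost = 9170 + 75000*100 = 7509170

7509170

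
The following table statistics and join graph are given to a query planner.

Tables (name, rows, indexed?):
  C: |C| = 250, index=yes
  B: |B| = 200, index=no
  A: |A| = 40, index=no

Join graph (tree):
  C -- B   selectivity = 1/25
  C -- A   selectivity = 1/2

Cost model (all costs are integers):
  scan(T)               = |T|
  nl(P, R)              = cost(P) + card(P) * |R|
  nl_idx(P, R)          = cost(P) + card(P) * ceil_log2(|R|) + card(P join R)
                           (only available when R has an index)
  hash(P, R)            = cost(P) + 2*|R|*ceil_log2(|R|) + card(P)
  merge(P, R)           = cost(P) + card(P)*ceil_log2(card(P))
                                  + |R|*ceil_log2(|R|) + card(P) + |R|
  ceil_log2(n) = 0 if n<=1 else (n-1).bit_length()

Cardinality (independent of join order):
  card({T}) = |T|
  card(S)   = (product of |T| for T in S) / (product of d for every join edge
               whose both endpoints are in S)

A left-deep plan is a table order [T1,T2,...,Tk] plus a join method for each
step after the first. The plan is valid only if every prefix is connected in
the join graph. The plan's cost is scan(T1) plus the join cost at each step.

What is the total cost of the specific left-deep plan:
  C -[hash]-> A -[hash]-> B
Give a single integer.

9180

step 1: scan C: cost=250, card=250
step 2: join A via hash
    card(P join A) = 250*40/(2) = 5000
    cost = 250 + 2*40*6 + 250 = 980
step 3: join B via hash
    card(P join B) = 5000*200/(25) = 40000
    cost = 980 + 2*200*8 + 5000 = 9180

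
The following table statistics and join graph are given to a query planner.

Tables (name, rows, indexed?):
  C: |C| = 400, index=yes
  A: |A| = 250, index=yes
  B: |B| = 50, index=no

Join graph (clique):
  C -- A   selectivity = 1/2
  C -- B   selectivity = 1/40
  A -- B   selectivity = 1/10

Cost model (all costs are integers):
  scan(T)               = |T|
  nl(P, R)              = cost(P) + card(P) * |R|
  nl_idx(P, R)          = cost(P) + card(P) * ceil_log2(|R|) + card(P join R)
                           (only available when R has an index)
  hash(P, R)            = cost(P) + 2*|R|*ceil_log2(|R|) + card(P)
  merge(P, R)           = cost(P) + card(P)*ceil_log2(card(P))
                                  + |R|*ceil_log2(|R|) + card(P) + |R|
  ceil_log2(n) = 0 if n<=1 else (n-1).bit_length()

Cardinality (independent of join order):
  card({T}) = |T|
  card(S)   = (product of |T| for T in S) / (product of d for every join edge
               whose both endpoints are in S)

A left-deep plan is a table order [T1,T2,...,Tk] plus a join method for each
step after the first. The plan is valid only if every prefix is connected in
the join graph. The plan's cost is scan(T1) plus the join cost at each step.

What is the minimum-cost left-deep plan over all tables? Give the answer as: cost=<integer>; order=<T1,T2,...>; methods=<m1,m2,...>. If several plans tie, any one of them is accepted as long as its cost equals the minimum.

cost=5500; order=B,C,A; methods=nl_idx,hash

Selinger DP (subsets sized 1..n):
  {C}: scan cost=400, card=400
  {A}: scan cost=250, card=250
  {B}: scan cost=50, card=50
  {AC}: card=50000; try (A,hash)→4800, (C,merge)→6500, (A,merge)→6650, (C,hash)→7700, (C,nl_idx)→52500, (A,nl_idx)→53600 …(+2); best=4800 via (A,hash)
  {BC}: card=500; try (C,nl_idx)→1000, (B,hash)→1400, (C,merge)→4400, (B,merge)→4750, (C,hash)→7300, (C,nl)→20050 …(+1); best=1000 via (C,nl_idx)
  {AB}: card=1250; try (B,hash)→1100, (A,nl_idx)→1700, (A,merge)→2650, (B,merge)→2850, (A,hash)→4100, (A,nl)→12550 …(+1); best=1100 via (B,hash)
  {ABC}: card=6250; try (A,hash)→5500, (A,merge)→8250, (C,hash)→9550, (A,nl_idx)→11250, (C,nl_idx)→18600, (C,merge)→20100 …(+5); best=5500 via (A,hash)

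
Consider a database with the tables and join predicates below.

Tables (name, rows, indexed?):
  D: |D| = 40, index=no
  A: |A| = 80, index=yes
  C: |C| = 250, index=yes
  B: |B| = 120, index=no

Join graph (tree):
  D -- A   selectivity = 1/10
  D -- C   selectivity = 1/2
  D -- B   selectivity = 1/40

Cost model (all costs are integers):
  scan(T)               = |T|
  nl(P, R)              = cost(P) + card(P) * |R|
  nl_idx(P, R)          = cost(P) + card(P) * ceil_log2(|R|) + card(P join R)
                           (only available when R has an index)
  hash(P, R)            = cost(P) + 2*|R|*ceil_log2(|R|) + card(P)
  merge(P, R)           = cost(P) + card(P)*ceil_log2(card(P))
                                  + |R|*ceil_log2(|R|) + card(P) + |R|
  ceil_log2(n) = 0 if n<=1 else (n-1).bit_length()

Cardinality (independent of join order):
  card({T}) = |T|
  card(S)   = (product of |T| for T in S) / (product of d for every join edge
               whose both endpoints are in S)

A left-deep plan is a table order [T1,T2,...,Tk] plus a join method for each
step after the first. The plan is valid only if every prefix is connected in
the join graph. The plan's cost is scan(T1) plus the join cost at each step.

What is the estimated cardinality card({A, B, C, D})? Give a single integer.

120000

Tables in S: A(80), B(120), C(250), D(40)
Edges inside S: D-A(d=10), D-C(d=2), D-B(d=40)
numerator = 80 * 120 * 250 * 40 = 96000000
denominator = 10 * 2 * 40 = 800
card(S) = 96000000 / 800 = 120000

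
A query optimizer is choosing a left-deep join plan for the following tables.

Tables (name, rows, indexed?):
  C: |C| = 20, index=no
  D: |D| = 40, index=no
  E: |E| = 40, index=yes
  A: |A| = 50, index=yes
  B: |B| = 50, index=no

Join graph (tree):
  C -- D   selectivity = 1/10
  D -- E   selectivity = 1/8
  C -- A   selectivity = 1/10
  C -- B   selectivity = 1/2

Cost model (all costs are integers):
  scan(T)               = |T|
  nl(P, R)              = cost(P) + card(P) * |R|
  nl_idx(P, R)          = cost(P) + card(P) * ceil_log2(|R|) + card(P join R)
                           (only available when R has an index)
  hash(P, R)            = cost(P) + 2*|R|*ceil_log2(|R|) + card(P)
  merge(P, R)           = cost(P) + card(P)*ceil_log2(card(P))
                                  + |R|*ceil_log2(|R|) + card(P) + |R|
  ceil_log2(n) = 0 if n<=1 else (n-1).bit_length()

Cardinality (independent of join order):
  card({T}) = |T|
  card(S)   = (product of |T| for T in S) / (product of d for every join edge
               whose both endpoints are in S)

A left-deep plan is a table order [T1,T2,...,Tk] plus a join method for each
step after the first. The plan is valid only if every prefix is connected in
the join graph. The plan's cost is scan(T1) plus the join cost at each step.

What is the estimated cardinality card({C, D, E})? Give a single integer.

400

Tables in S: C(20), D(40), E(40)
Edges inside S: C-D(d=10), D-E(d=8)
numerator = 20 * 40 * 40 = 32000
denominator = 10 * 8 = 80
card(S) = 32000 / 80 = 400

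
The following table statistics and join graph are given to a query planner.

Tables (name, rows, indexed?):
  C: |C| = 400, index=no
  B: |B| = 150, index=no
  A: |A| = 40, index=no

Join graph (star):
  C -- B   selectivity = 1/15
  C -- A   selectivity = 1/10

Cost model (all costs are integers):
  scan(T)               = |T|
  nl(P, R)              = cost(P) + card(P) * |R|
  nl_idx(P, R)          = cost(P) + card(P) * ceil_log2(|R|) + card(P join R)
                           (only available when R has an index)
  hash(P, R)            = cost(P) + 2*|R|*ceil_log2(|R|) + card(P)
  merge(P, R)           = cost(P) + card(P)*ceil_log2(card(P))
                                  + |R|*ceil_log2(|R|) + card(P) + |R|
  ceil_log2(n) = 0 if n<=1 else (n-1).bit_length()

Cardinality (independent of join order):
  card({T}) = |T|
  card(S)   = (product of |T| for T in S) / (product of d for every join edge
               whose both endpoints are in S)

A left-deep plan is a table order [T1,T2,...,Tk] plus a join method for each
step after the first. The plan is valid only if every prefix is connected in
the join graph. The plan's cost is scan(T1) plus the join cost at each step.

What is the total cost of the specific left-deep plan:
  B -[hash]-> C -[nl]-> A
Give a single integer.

step 1: scan B: cost=150, card=150
step 2: join C via hash
    card(P join C) = 150*400/(15) = 4000
    cost = 150 + 2*400*9 + 150 = 7500
step 3: join A via nl
    card(P join A) = 4000*40/(10) = 16000
    cost = 7500 + 4000*40 = 167500

167500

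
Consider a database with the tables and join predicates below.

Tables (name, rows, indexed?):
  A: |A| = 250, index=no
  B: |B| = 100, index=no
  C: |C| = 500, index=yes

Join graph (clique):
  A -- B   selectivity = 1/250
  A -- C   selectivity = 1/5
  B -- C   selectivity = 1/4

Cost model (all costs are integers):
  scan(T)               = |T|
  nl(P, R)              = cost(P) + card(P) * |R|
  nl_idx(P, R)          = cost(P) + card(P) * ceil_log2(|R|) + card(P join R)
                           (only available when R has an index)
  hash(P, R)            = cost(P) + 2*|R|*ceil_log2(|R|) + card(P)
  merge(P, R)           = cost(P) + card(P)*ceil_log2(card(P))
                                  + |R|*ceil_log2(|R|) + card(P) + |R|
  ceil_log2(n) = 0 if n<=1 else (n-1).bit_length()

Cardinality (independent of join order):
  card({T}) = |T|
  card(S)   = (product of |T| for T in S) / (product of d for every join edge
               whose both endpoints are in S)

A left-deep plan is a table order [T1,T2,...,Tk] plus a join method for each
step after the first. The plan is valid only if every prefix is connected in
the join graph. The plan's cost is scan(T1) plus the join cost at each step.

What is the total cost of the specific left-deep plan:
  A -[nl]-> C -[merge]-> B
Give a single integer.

526050

step 1: scan A: cost=250, card=250
step 2: join C via nl
    card(P join C) = 250*500/(5) = 25000
    cost = 250 + 250*500 = 125250
step 3: join B via merge
    card(P join B) = 25000*100/(250*4) = 2500
    cost = 125250 + 25000*15 + 100*7 + 25000 + 100 = 526050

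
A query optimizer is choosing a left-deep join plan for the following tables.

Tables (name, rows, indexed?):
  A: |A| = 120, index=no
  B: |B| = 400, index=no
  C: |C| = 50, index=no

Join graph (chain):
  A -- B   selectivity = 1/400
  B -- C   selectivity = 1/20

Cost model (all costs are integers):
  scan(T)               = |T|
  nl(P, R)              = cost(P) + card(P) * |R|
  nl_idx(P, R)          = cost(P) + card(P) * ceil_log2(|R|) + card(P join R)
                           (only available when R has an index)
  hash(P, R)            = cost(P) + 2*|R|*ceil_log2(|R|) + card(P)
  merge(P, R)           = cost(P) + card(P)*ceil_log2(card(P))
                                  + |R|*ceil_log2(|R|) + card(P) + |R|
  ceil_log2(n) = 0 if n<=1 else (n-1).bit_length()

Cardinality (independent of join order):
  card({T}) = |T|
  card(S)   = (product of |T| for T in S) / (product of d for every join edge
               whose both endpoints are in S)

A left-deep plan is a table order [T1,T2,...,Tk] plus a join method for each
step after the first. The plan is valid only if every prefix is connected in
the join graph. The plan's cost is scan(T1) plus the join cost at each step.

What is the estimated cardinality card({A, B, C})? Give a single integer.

300

Tables in S: A(120), B(400), C(50)
Edges inside S: A-B(d=400), B-C(d=20)
numerator = 120 * 400 * 50 = 2400000
denominator = 400 * 20 = 8000
card(S) = 2400000 / 8000 = 300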